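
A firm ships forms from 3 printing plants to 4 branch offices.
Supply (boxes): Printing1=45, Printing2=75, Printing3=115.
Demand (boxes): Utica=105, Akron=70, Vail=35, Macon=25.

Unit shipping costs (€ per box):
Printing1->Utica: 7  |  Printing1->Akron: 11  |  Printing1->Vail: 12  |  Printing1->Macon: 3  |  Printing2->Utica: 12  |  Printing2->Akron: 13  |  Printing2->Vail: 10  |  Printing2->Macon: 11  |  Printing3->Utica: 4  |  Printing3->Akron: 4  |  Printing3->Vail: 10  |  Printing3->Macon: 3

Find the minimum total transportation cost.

1505

An optimal shipping plan:
  Printing1–Utica: 20 × €7 = €140
  Printing1–Macon: 25 × €3 = €75
  Printing2–Utica: 40 × €12 = €480
  Printing2–Vail: 35 × €10 = €350
  Printing3–Utica: 45 × €4 = €180
  Printing3–Akron: 70 × €4 = €280
Total = 140 + 75 + 480 + 350 + 180 + 280 = €1505.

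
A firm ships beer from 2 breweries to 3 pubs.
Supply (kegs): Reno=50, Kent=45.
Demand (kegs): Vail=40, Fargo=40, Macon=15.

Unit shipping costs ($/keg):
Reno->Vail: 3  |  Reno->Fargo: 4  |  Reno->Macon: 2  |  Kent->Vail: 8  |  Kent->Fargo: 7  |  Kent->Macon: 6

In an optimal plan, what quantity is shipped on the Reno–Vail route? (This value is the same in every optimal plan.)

40

The minimum-cost plan:
  Reno->Vail: 40 × $3 = $120
  Reno->Macon: 10 × $2 = $20
  Kent->Fargo: 40 × $7 = $280
  Kent->Macon: 5 × $6 = $30
Total cost = $450.
So Reno→Vail carries 40 kegs.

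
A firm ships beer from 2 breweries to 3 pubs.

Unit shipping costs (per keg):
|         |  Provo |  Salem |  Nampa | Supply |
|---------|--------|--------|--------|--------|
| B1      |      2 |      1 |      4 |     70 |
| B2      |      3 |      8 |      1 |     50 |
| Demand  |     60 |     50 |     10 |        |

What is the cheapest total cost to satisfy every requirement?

One minimum-cost allocation:
  B1->Provo: 20 × 2 = 40
  B1->Salem: 50 × 1 = 50
  B2->Provo: 40 × 3 = 120
  B2->Nampa: 10 × 1 = 10
Total = 40 + 50 + 120 + 10 = 220.
(Supply check: B1 ships 70; B2 ships 50.)

220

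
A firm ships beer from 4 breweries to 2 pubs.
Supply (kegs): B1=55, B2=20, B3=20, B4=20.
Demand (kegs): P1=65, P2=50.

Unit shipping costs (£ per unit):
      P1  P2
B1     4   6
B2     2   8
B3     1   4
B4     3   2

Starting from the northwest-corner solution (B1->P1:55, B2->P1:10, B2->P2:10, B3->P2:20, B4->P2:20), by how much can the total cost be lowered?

Current plan cost = 55·4 + 10·2 + 10·8 + 20·4 + 20·2 = £440.
Optimal plan:
  B1->P1: 25 × £4 = £100
  B1->P2: 30 × £6 = £180
  B2->P1: 20 × £2 = £40
  B3->P1: 20 × £1 = £20
  B4->P2: 20 × £2 = £40
Optimal cost = £380.
Saving = 440 − 380 = £60.

60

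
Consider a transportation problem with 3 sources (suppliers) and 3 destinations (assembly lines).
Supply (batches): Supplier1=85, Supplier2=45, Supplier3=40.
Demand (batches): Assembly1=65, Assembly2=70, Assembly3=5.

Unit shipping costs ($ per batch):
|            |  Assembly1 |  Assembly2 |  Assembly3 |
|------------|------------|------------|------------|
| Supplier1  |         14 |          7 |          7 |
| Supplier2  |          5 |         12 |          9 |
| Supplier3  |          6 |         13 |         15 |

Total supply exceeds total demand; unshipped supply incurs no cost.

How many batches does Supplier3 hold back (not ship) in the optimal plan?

20

An optimal plan:
  Supplier1 to Assembly2: 70 × $7 = $490
  Supplier1 to Assembly3: 5 × $7 = $35
  Supplier2 to Assembly1: 45 × $5 = $225
  Supplier3 to Assembly1: 20 × $6 = $120
Total cost = $870.
Supplier3 ships 20 of its 40, leaving 20.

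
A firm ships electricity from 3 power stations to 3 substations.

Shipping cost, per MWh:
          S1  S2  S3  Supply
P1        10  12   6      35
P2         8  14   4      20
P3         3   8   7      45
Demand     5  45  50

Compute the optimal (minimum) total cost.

One minimum-cost allocation:
  P1–S2: 5 × 12 = 60
  P1–S3: 30 × 6 = 180
  P2–S3: 20 × 4 = 80
  P3–S1: 5 × 3 = 15
  P3–S2: 40 × 8 = 320
Total = 60 + 180 + 80 + 15 + 320 = 655.

655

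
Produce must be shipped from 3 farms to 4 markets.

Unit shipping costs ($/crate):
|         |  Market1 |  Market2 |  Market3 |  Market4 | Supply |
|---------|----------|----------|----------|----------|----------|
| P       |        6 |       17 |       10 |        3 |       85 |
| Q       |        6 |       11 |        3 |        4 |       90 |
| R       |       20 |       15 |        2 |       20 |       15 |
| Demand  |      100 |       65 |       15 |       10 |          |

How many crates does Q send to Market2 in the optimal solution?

65

Solving gives:
  P→Market1: 75 × $6 = $450
  P→Market4: 10 × $3 = $30
  Q→Market1: 25 × $6 = $150
  Q→Market2: 65 × $11 = $715
  R→Market3: 15 × $2 = $30
Total cost = $1375.
So Q→Market2 carries 65 crates.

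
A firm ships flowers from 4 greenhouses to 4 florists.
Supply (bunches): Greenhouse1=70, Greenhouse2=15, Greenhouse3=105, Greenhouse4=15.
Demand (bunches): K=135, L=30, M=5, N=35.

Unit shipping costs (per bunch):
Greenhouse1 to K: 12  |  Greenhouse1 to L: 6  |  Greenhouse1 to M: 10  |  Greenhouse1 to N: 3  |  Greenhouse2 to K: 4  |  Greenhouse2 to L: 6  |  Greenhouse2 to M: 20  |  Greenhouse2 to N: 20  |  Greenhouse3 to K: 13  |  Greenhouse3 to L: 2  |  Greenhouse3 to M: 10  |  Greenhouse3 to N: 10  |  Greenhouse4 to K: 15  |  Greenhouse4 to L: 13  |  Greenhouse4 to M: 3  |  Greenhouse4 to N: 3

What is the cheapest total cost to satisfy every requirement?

An optimal shipping plan:
  Greenhouse1->K: 45 × 12 = 540
  Greenhouse1->N: 25 × 3 = 75
  Greenhouse2->K: 15 × 4 = 60
  Greenhouse3->K: 75 × 13 = 975
  Greenhouse3->L: 30 × 2 = 60
  Greenhouse4->M: 5 × 3 = 15
  Greenhouse4->N: 10 × 3 = 30
Total = 540 + 75 + 60 + 975 + 60 + 15 + 30 = 1755.

1755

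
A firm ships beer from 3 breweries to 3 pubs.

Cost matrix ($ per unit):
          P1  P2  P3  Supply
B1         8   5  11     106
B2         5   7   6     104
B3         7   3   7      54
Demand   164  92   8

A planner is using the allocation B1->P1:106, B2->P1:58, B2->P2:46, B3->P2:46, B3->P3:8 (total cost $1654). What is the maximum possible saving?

230

Current plan cost = 106·8 + 58·5 + 46·7 + 46·3 + 8·7 = $1654.
Optimal plan:
  B1→P1: 60 kegs
  B1→P2: 46 kegs
  B2→P1: 104 kegs
  B3→P2: 46 kegs
  B3→P3: 8 kegs
Optimal cost = $1424.
Saving = 1654 − 1424 = $230.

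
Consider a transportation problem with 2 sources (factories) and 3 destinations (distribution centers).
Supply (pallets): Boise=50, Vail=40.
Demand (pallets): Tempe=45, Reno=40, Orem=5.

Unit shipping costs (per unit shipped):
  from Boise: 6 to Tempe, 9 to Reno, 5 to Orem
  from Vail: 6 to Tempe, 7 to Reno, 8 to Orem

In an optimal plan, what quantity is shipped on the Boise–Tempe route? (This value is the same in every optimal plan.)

45

Solving gives:
  Boise–Tempe: 45 × 6 = 270
  Boise–Orem: 5 × 5 = 25
  Vail–Reno: 40 × 7 = 280
Total cost = 575.
So Boise→Tempe carries 45 pallets.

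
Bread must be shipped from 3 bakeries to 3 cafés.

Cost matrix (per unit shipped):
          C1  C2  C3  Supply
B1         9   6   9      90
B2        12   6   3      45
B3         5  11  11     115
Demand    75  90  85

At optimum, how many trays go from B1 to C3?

0

The minimum-cost plan:
  B1->C2: 90 × 6 = 540
  B2->C3: 45 × 3 = 135
  B3->C1: 75 × 5 = 375
  B3->C3: 40 × 11 = 440
Total cost = 1490.
The route B1→C3 is not used.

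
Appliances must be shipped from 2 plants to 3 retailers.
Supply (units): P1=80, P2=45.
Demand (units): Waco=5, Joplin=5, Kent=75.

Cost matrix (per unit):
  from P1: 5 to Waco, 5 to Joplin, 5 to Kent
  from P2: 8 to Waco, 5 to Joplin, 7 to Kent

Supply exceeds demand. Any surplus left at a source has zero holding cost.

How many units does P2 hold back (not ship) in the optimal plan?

An optimal plan:
  P1→Waco: 5 × 5 = 25
  P1→Kent: 75 × 5 = 375
  P2→Joplin: 5 × 5 = 25
Total cost = 425.
P2 ships 5 of its 45, leaving 40.

40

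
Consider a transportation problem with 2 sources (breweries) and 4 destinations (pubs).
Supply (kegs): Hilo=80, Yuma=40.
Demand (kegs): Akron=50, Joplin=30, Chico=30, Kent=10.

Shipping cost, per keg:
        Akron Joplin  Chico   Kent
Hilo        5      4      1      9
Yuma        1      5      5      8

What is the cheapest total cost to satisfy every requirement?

An optimal shipping plan:
  Hilo→Akron: 10 × 5 = 50
  Hilo→Joplin: 30 × 4 = 120
  Hilo→Chico: 30 × 1 = 30
  Hilo→Kent: 10 × 9 = 90
  Yuma→Akron: 40 × 1 = 40
Total = 50 + 120 + 30 + 90 + 40 = 330.
(Supply check: Hilo ships 80; Yuma ships 40.)

330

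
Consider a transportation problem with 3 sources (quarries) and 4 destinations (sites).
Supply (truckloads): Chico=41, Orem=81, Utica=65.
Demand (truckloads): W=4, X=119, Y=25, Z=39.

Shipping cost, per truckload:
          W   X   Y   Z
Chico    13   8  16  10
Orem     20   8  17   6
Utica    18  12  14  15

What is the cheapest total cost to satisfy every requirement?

1748

An optimal shipping plan:
  Chico->W: 4 × 13 = 52
  Chico->X: 37 × 8 = 296
  Orem->X: 42 × 8 = 336
  Orem->Z: 39 × 6 = 234
  Utica->X: 40 × 12 = 480
  Utica->Y: 25 × 14 = 350
Total = 52 + 296 + 336 + 234 + 480 + 350 = 1748.
(Supply check: Chico ships 41; Orem ships 81; Utica ships 65.)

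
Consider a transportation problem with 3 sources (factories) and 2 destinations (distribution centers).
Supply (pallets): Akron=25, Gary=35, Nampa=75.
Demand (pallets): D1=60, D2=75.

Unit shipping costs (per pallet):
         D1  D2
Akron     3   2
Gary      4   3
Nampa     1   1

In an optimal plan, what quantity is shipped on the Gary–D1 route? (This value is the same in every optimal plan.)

Solving gives:
  Akron->D2: 25 pallets
  Gary->D2: 35 pallets
  Nampa->D1: 60 pallets
  Nampa->D2: 15 pallets
Total cost = 230.
The route Gary→D1 is not used.

0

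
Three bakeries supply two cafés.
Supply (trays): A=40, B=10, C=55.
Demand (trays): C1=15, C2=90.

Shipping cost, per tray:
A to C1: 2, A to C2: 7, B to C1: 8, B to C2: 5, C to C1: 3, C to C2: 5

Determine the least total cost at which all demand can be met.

An optimal shipping plan:
  A->C1: 15 × 2 = 30
  A->C2: 25 × 7 = 175
  B->C2: 10 × 5 = 50
  C->C2: 55 × 5 = 275
Total = 30 + 175 + 50 + 275 = 530.

530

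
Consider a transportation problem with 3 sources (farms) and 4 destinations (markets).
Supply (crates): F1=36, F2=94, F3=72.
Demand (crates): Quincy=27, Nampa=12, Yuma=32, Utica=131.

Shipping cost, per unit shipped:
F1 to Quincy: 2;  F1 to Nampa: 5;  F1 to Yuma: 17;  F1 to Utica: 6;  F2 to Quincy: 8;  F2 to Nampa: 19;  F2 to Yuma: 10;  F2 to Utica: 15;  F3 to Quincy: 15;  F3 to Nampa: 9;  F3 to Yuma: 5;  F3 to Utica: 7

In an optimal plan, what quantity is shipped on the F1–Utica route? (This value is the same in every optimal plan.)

24

Optimal shipments:
  F1–Nampa: 12 crates
  F1–Utica: 24 crates
  F2–Quincy: 27 crates
  F2–Yuma: 32 crates
  F2–Utica: 35 crates
  F3–Utica: 72 crates
Total cost = 1769.
So F1→Utica carries 24 crates.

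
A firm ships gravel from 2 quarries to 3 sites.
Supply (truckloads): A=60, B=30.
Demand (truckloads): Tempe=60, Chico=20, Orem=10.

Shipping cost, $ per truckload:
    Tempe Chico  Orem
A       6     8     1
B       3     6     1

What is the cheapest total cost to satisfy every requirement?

A cheapest plan:
  A–Tempe: 30 truckloads
  A–Chico: 20 truckloads
  A–Orem: 10 truckloads
  B–Tempe: 30 truckloads
Total cost = $440.
(Supply check: A ships 60; B ships 30.)

440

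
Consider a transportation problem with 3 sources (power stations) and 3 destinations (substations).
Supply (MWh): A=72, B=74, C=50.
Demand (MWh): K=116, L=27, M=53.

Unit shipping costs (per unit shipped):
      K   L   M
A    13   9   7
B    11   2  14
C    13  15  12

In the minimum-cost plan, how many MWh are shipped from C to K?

50

The minimum-cost plan:
  A->K: 19 × 13 = 247
  A->M: 53 × 7 = 371
  B->K: 47 × 11 = 517
  B->L: 27 × 2 = 54
  C->K: 50 × 13 = 650
Total cost = 1839.
So C→K carries 50 MWh.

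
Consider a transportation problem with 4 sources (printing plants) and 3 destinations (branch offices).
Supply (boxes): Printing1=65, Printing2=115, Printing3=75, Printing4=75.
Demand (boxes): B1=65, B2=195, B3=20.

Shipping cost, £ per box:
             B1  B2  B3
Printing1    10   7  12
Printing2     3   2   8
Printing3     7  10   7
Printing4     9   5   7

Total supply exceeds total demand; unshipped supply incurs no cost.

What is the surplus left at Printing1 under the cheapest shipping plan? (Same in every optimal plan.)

50

An optimal plan:
  Printing1–B2: 15 × £7 = £105
  Printing2–B1: 10 × £3 = £30
  Printing2–B2: 105 × £2 = £210
  Printing3–B1: 55 × £7 = £385
  Printing3–B3: 20 × £7 = £140
  Printing4–B2: 75 × £5 = £375
Total cost = £1245.
Printing1 ships 15 of its 65, leaving 50.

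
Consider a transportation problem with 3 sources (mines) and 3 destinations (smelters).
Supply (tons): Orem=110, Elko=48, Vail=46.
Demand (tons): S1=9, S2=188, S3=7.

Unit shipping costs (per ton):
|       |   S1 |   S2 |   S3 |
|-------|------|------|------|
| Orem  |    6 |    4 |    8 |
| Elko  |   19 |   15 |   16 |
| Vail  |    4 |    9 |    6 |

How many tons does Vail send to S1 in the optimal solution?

Solving gives:
  Orem to S2: 110 tons
  Elko to S2: 48 tons
  Vail to S1: 9 tons
  Vail to S2: 30 tons
  Vail to S3: 7 tons
Total cost = 1508.
So Vail→S1 carries 9 tons.

9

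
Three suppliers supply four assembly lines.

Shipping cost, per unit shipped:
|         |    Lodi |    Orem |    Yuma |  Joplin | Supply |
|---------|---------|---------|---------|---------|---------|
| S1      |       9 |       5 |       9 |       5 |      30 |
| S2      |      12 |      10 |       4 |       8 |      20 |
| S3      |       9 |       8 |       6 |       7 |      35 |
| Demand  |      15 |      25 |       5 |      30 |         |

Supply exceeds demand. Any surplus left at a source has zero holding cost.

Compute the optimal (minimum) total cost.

One minimum-cost allocation:
  S1 to Orem: 25 × 5 = 125
  S1 to Joplin: 5 × 5 = 25
  S2 to Yuma: 5 × 4 = 20
  S2 to Joplin: 5 × 8 = 40
  S3 to Lodi: 15 × 9 = 135
  S3 to Joplin: 20 × 7 = 140
Total = 125 + 25 + 20 + 40 + 135 + 140 = 485.

485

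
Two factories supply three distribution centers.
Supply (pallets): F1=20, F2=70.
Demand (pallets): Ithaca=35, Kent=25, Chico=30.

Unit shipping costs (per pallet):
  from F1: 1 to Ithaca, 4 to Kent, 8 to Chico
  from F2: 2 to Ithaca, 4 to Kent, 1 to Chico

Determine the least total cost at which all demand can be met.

Optimal allocation:
  F1→Ithaca: 20 × 1 = 20
  F2→Ithaca: 15 × 2 = 30
  F2→Kent: 25 × 4 = 100
  F2→Chico: 30 × 1 = 30
Total = 20 + 30 + 100 + 30 = 180.
(Supply check: F1 ships 20; F2 ships 70.)

180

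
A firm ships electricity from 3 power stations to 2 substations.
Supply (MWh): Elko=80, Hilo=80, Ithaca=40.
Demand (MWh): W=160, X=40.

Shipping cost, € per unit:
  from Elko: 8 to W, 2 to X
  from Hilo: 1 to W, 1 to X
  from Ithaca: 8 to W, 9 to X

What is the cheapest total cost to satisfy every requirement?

800

A cheapest plan:
  Elko→W: 40 MWh
  Elko→X: 40 MWh
  Hilo→W: 80 MWh
  Ithaca→W: 40 MWh
Total cost = €800.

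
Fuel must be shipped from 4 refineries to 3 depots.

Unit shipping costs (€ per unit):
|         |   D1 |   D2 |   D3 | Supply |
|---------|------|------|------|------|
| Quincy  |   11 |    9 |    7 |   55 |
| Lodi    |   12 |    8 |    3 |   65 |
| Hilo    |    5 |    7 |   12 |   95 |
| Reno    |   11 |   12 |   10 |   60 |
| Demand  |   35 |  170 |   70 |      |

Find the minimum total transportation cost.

1995

One minimum-cost allocation:
  Quincy to D2: 55 × €9 = €495
  Lodi to D3: 65 × €3 = €195
  Hilo to D1: 35 × €5 = €175
  Hilo to D2: 60 × €7 = €420
  Reno to D2: 55 × €12 = €660
  Reno to D3: 5 × €10 = €50
Total = 495 + 195 + 175 + 420 + 660 + 50 = €1995.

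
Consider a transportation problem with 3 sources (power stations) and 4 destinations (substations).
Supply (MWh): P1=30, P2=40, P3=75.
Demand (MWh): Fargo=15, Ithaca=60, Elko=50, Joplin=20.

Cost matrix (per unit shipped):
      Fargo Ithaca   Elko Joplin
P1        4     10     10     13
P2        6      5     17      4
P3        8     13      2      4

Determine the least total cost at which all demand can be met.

Optimal allocation:
  P1→Fargo: 15 MWh
  P1→Ithaca: 15 MWh
  P2→Ithaca: 40 MWh
  P3→Ithaca: 5 MWh
  P3→Elko: 50 MWh
  P3→Joplin: 20 MWh
Total cost = 655.

655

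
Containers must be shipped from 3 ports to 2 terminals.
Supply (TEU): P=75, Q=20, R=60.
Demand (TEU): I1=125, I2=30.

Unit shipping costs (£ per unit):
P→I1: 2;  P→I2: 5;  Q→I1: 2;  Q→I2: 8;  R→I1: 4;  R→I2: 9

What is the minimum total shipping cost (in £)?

520

A cheapest plan:
  P to I1: 45 × £2 = £90
  P to I2: 30 × £5 = £150
  Q to I1: 20 × £2 = £40
  R to I1: 60 × £4 = £240
Total = 90 + 150 + 40 + 240 = £520.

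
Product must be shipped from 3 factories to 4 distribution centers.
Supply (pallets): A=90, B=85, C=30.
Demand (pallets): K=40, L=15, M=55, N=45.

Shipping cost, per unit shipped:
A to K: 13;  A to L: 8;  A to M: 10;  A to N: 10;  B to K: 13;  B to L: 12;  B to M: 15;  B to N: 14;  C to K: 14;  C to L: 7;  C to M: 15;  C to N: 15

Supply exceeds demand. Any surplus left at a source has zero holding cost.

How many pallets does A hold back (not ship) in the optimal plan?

0

An optimal plan:
  A→M: 55 pallets
  A→N: 35 pallets
  B→K: 40 pallets
  B→N: 10 pallets
  C→L: 15 pallets
Total cost = 1665.
A ships 90 of its 90, leaving 0.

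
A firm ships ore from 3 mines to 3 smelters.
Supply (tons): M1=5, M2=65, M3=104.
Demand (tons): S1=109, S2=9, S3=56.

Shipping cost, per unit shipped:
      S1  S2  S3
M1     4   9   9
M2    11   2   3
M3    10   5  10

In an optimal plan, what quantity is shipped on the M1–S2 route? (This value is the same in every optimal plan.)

0

Optimal shipments:
  M1 to S1: 5 × 4 = 20
  M2 to S2: 9 × 2 = 18
  M2 to S3: 56 × 3 = 168
  M3 to S1: 104 × 10 = 1040
Total cost = 1246.
The route M1→S2 is not used.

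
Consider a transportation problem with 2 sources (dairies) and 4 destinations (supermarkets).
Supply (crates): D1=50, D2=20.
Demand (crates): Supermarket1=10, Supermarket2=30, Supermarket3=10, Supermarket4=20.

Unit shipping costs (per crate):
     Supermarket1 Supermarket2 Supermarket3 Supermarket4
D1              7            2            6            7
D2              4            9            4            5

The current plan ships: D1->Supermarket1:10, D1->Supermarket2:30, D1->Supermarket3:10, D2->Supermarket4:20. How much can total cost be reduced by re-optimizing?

10

Current plan cost = 10·7 + 30·2 + 10·6 + 20·5 = 290.
Optimal plan:
  D1→Supermarket2: 30 × 2 = 60
  D1→Supermarket3: 10 × 6 = 60
  D1→Supermarket4: 10 × 7 = 70
  D2→Supermarket1: 10 × 4 = 40
  D2→Supermarket4: 10 × 5 = 50
Optimal cost = 280.
Saving = 290 − 280 = 10.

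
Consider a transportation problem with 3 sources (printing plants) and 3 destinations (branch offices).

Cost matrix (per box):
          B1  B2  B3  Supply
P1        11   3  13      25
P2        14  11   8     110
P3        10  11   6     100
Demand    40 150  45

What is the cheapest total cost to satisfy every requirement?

Optimal allocation:
  P1->B2: 25 × 3 = 75
  P2->B2: 110 × 11 = 1210
  P3->B1: 40 × 10 = 400
  P3->B2: 15 × 11 = 165
  P3->B3: 45 × 6 = 270
Total = 75 + 1210 + 400 + 165 + 270 = 2120.

2120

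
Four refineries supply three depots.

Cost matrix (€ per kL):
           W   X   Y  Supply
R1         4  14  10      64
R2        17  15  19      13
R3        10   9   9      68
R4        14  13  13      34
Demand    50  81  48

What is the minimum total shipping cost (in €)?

Optimal allocation:
  R1->W: 50 × €4 = €200
  R1->Y: 14 × €10 = €140
  R2->X: 13 × €15 = €195
  R3->X: 68 × €9 = €612
  R4->Y: 34 × €13 = €442
Total = 200 + 140 + 195 + 612 + 442 = €1589.

1589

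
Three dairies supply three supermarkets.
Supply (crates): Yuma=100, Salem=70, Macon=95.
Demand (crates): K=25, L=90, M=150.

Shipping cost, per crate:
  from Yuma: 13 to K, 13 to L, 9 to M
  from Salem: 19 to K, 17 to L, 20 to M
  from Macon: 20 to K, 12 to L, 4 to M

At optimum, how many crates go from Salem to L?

70

Optimal shipments:
  Yuma→K: 25 × 13 = 325
  Yuma→L: 20 × 13 = 260
  Yuma→M: 55 × 9 = 495
  Salem→L: 70 × 17 = 1190
  Macon→M: 95 × 4 = 380
Total cost = 2650.
So Salem→L carries 70 crates.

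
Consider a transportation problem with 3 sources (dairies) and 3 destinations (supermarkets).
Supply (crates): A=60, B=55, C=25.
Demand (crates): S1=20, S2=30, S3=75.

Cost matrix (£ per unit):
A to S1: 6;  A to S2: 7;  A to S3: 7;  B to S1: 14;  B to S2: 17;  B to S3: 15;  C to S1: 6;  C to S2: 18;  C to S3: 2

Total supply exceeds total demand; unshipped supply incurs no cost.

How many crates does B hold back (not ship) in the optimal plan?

An optimal plan:
  A->S2: 30 × £7 = £210
  A->S3: 30 × £7 = £210
  B->S1: 20 × £14 = £280
  B->S3: 20 × £15 = £300
  C->S3: 25 × £2 = £50
Total cost = £1050.
B ships 40 of its 55, leaving 15.

15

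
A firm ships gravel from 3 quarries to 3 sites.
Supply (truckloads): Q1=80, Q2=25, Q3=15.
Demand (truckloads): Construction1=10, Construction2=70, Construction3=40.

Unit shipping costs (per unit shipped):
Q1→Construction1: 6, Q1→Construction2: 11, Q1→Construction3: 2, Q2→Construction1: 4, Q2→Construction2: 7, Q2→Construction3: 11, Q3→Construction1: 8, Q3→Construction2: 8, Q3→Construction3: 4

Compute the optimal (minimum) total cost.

An optimal shipping plan:
  Q1 to Construction1: 10 × 6 = 60
  Q1 to Construction2: 30 × 11 = 330
  Q1 to Construction3: 40 × 2 = 80
  Q2 to Construction2: 25 × 7 = 175
  Q3 to Construction2: 15 × 8 = 120
Total = 60 + 330 + 80 + 175 + 120 = 765.
(Supply check: Q1 ships 80; Q2 ships 25; Q3 ships 15.)

765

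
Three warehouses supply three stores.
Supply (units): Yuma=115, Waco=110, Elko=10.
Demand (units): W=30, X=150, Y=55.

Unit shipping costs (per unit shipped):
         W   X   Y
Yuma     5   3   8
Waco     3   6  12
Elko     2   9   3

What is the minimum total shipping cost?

An optimal shipping plan:
  Yuma to X: 70 × 3 = 210
  Yuma to Y: 45 × 8 = 360
  Waco to W: 30 × 3 = 90
  Waco to X: 80 × 6 = 480
  Elko to Y: 10 × 3 = 30
Total = 210 + 360 + 90 + 480 + 30 = 1170.

1170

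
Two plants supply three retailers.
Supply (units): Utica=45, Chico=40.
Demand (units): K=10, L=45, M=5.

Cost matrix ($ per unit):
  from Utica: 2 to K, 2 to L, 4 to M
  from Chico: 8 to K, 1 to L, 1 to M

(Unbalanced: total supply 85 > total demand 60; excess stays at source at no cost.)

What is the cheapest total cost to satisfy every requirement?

Optimal allocation:
  Utica to K: 10 units
  Utica to L: 10 units
  Chico to L: 35 units
  Chico to M: 5 units
Total cost = $80.
(Supply check: Utica ships 20; Chico ships 40.)

80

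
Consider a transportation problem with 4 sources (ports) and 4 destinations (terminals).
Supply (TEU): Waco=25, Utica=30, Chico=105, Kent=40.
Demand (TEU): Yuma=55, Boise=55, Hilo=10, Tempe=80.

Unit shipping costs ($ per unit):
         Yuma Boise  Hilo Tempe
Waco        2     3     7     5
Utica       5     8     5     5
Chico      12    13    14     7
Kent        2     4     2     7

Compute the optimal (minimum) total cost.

1200

Optimal allocation:
  Waco->Boise: 25 TEU
  Utica->Yuma: 30 TEU
  Chico->Boise: 25 TEU
  Chico->Tempe: 80 TEU
  Kent->Yuma: 25 TEU
  Kent->Boise: 5 TEU
  Kent->Hilo: 10 TEU
Total cost = $1200.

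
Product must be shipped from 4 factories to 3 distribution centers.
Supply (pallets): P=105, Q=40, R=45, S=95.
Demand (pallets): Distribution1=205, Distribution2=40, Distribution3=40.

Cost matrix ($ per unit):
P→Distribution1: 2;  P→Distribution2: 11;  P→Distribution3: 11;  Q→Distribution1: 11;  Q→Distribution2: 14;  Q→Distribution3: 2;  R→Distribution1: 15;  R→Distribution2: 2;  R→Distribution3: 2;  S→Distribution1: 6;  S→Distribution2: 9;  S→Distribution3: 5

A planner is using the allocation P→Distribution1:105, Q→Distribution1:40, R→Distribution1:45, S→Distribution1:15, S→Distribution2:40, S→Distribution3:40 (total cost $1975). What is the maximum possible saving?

Current plan cost = 105·2 + 40·11 + 45·15 + 15·6 + 40·9 + 40·5 = $1975.
Optimal plan:
  P→Distribution1: 105 × $2 = $210
  Q→Distribution1: 5 × $11 = $55
  Q→Distribution3: 35 × $2 = $70
  R→Distribution2: 40 × $2 = $80
  R→Distribution3: 5 × $2 = $10
  S→Distribution1: 95 × $6 = $570
Optimal cost = $995.
Saving = 1975 − 995 = $980.

980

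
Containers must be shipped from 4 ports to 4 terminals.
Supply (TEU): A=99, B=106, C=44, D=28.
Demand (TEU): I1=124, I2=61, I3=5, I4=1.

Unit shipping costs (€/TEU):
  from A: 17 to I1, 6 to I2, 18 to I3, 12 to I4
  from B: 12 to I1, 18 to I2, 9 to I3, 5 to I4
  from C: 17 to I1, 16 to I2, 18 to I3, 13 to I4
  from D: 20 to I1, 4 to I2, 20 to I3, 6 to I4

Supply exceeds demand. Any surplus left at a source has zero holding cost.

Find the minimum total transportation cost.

An optimal shipping plan:
  A–I1: 23 × €17 = €391
  A–I2: 34 × €6 = €204
  B–I1: 101 × €12 = €1212
  B–I3: 5 × €9 = €45
  D–I2: 27 × €4 = €108
  D–I4: 1 × €6 = €6
Total = 391 + 204 + 1212 + 45 + 108 + 6 = €1966.
(Supply check: A ships 57; B ships 106; C ships 0; D ships 28.)

1966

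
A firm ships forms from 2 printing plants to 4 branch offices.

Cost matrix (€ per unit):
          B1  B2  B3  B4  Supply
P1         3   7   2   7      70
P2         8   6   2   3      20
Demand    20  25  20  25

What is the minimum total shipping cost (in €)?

370

A cheapest plan:
  P1→B1: 20 × €3 = €60
  P1→B2: 25 × €7 = €175
  P1→B3: 20 × €2 = €40
  P1→B4: 5 × €7 = €35
  P2→B4: 20 × €3 = €60
Total = 60 + 175 + 40 + 35 + 60 = €370.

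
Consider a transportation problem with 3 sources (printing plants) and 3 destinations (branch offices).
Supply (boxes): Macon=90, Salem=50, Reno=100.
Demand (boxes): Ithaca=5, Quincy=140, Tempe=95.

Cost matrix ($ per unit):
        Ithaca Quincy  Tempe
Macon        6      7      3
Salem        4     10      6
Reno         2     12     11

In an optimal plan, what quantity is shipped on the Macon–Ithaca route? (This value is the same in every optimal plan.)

0

The minimum-cost plan:
  Macon to Quincy: 45 × $7 = $315
  Macon to Tempe: 45 × $3 = $135
  Salem to Tempe: 50 × $6 = $300
  Reno to Ithaca: 5 × $2 = $10
  Reno to Quincy: 95 × $12 = $1140
Total cost = $1900.
The route Macon→Ithaca is not used.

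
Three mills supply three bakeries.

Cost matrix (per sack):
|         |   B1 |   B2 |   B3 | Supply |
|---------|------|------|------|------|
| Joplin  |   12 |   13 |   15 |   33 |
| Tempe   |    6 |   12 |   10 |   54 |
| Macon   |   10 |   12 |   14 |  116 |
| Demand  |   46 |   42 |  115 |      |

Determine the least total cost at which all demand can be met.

An optimal shipping plan:
  Joplin→B3: 33 × 15 = 495
  Tempe→B3: 54 × 10 = 540
  Macon→B1: 46 × 10 = 460
  Macon→B2: 42 × 12 = 504
  Macon→B3: 28 × 14 = 392
Total = 495 + 540 + 460 + 504 + 392 = 2391.

2391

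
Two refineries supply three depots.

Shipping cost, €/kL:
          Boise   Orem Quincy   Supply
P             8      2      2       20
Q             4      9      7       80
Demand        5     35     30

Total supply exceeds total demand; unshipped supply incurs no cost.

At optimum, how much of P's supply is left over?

0

An optimal plan:
  P->Orem: 20 × €2 = €40
  Q->Boise: 5 × €4 = €20
  Q->Orem: 15 × €9 = €135
  Q->Quincy: 30 × €7 = €210
Total cost = €405.
P ships 20 of its 20, leaving 0.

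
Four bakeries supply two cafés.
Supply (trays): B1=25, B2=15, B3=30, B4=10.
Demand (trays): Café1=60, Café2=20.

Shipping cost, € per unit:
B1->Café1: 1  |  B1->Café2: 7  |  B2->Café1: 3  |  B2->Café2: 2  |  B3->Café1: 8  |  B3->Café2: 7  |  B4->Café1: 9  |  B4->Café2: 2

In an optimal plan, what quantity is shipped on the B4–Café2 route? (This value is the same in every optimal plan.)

Optimal shipments:
  B1→Café1: 25 × €1 = €25
  B2→Café1: 15 × €3 = €45
  B3→Café1: 20 × €8 = €160
  B3→Café2: 10 × €7 = €70
  B4→Café2: 10 × €2 = €20
Total cost = €320.
So B4→Café2 carries 10 trays.

10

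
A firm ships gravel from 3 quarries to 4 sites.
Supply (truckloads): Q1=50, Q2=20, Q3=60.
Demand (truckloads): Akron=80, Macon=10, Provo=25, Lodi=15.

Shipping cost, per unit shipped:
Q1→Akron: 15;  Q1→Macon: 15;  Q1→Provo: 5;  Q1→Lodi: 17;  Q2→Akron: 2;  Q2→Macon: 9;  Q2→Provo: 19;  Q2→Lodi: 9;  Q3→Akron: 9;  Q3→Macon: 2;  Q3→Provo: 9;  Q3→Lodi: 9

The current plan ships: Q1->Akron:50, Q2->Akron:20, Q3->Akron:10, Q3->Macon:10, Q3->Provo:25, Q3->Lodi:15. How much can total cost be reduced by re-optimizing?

Current plan cost = 50·15 + 20·2 + 10·9 + 10·2 + 25·9 + 15·9 = 1260.
Optimal plan:
  Q1–Akron: 25 × 15 = 375
  Q1–Provo: 25 × 5 = 125
  Q2–Akron: 20 × 2 = 40
  Q3–Akron: 35 × 9 = 315
  Q3–Macon: 10 × 2 = 20
  Q3–Lodi: 15 × 9 = 135
Optimal cost = 1010.
Saving = 1260 − 1010 = 250.

250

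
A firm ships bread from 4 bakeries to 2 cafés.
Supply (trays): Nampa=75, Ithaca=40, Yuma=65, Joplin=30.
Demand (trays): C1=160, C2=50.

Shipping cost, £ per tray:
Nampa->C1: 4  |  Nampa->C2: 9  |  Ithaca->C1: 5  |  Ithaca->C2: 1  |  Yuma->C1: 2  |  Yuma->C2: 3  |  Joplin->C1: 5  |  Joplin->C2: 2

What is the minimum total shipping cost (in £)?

A cheapest plan:
  Nampa->C1: 75 × £4 = £300
  Ithaca->C2: 40 × £1 = £40
  Yuma->C1: 65 × £2 = £130
  Joplin->C1: 20 × £5 = £100
  Joplin->C2: 10 × £2 = £20
Total = 300 + 40 + 130 + 100 + 20 = £590.

590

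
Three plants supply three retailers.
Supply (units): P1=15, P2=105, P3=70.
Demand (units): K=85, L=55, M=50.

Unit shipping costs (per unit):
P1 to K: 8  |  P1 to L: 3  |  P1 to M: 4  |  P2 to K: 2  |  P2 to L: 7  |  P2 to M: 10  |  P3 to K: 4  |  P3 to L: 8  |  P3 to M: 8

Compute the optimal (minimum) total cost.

A cheapest plan:
  P1->L: 15 × 3 = 45
  P2->K: 85 × 2 = 170
  P2->L: 20 × 7 = 140
  P3->L: 20 × 8 = 160
  P3->M: 50 × 8 = 400
Total = 45 + 170 + 140 + 160 + 400 = 915.

915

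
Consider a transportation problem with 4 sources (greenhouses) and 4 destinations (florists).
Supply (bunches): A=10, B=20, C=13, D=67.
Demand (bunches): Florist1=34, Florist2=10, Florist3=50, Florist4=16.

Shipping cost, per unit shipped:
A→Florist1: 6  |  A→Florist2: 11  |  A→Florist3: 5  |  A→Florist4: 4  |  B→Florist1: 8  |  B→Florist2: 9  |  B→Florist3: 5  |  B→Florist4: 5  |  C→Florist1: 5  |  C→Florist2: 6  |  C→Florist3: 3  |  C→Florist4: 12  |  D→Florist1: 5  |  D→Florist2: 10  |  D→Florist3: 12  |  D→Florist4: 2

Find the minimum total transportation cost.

575

One minimum-cost allocation:
  A→Florist3: 10 × 5 = 50
  B→Florist3: 20 × 5 = 100
  C→Florist3: 13 × 3 = 39
  D→Florist1: 34 × 5 = 170
  D→Florist2: 10 × 10 = 100
  D→Florist3: 7 × 12 = 84
  D→Florist4: 16 × 2 = 32
Total = 50 + 100 + 39 + 170 + 100 + 84 + 32 = 575.
(Supply check: A ships 10; B ships 20; C ships 13; D ships 67.)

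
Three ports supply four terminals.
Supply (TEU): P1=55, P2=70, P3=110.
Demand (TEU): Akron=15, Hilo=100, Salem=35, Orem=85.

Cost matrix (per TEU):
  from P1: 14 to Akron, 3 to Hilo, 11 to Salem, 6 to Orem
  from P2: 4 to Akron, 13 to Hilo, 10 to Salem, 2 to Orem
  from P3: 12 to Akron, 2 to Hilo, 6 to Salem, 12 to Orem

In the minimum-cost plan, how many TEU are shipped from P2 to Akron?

15

Solving gives:
  P1→Hilo: 25 × 3 = 75
  P1→Orem: 30 × 6 = 180
  P2→Akron: 15 × 4 = 60
  P2→Orem: 55 × 2 = 110
  P3→Hilo: 75 × 2 = 150
  P3→Salem: 35 × 6 = 210
Total cost = 785.
So P2→Akron carries 15 TEU.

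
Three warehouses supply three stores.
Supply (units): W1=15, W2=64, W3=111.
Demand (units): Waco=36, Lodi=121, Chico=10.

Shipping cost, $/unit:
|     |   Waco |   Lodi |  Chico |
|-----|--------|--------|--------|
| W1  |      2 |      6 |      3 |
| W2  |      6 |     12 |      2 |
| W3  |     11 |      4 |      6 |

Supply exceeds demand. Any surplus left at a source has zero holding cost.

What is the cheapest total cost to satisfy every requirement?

720

One minimum-cost allocation:
  W1→Waco: 5 × $2 = $10
  W1→Lodi: 10 × $6 = $60
  W2→Waco: 31 × $6 = $186
  W2→Chico: 10 × $2 = $20
  W3→Lodi: 111 × $4 = $444
Total = 10 + 60 + 186 + 20 + 444 = $720.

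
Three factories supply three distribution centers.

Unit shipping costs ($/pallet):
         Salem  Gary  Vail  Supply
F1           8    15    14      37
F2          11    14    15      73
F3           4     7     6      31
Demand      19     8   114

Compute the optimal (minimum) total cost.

An optimal shipping plan:
  F1→Salem: 19 × $8 = $152
  F1→Vail: 18 × $14 = $252
  F2→Gary: 8 × $14 = $112
  F2→Vail: 65 × $15 = $975
  F3→Vail: 31 × $6 = $186
Total = 152 + 252 + 112 + 975 + 186 = $1677.
(Supply check: F1 ships 37; F2 ships 73; F3 ships 31.)

1677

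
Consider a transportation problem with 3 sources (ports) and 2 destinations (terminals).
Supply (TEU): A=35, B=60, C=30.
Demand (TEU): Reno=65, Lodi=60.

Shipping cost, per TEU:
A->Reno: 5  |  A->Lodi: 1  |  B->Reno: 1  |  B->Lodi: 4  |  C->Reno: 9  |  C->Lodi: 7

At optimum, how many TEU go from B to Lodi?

0

Solving gives:
  A->Lodi: 35 × 1 = 35
  B->Reno: 60 × 1 = 60
  C->Reno: 5 × 9 = 45
  C->Lodi: 25 × 7 = 175
Total cost = 315.
The route B→Lodi is not used.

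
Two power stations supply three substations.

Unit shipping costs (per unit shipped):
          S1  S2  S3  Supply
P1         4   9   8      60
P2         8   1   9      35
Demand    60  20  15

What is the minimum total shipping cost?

A cheapest plan:
  P1 to S1: 60 × 4 = 240
  P2 to S2: 20 × 1 = 20
  P2 to S3: 15 × 9 = 135
Total = 240 + 20 + 135 = 395.
(Supply check: P1 ships 60; P2 ships 35.)

395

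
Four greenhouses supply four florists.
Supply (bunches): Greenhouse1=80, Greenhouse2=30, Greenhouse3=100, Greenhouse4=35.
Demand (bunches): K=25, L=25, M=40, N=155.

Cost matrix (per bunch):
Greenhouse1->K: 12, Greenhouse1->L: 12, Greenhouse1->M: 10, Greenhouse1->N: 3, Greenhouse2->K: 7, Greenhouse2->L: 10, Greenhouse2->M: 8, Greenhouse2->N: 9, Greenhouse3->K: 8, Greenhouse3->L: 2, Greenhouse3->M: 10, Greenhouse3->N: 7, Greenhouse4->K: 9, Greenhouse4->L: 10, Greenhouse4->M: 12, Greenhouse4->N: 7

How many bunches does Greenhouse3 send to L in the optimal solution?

25

Optimal shipments:
  Greenhouse1→N: 80 × 3 = 240
  Greenhouse2→M: 30 × 8 = 240
  Greenhouse3→K: 25 × 8 = 200
  Greenhouse3→L: 25 × 2 = 50
  Greenhouse3→M: 10 × 10 = 100
  Greenhouse3→N: 40 × 7 = 280
  Greenhouse4→N: 35 × 7 = 245
Total cost = 1355.
So Greenhouse3→L carries 25 bunches.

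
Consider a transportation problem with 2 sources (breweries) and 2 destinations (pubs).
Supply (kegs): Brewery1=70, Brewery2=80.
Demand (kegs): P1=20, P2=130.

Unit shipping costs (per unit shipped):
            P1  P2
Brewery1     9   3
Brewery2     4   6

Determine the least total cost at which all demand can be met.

650

A cheapest plan:
  Brewery1->P2: 70 × 3 = 210
  Brewery2->P1: 20 × 4 = 80
  Brewery2->P2: 60 × 6 = 360
Total = 210 + 80 + 360 = 650.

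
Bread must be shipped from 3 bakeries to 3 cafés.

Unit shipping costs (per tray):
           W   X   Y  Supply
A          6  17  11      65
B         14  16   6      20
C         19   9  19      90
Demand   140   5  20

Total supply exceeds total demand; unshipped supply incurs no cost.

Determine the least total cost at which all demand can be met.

1980

A cheapest plan:
  A–W: 65 × 6 = 390
  B–Y: 20 × 6 = 120
  C–W: 75 × 19 = 1425
  C–X: 5 × 9 = 45
Total = 390 + 120 + 1425 + 45 = 1980.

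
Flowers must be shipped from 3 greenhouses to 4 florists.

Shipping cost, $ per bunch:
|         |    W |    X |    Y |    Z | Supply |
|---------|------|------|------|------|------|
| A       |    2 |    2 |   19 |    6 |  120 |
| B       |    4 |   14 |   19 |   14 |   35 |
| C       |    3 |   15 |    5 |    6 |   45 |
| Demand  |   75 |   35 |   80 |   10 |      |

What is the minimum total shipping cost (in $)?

1170

One minimum-cost allocation:
  A→W: 75 × $2 = $150
  A→X: 35 × $2 = $70
  A→Z: 10 × $6 = $60
  B→Y: 35 × $19 = $665
  C→Y: 45 × $5 = $225
Total = 150 + 70 + 60 + 665 + 225 = $1170.
(Supply check: A ships 120; B ships 35; C ships 45.)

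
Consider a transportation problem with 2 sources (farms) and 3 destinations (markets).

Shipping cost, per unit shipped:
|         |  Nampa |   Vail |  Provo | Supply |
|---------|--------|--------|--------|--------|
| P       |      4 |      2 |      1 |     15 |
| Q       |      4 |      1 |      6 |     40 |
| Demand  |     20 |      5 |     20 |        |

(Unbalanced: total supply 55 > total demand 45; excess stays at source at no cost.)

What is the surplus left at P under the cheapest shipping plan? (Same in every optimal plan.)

Minimum-cost shipments:
  P→Provo: 15 × 1 = 15
  Q→Nampa: 20 × 4 = 80
  Q→Vail: 5 × 1 = 5
  Q→Provo: 5 × 6 = 30
Total cost = 130.
P ships 15 of its 15, leaving 0.

0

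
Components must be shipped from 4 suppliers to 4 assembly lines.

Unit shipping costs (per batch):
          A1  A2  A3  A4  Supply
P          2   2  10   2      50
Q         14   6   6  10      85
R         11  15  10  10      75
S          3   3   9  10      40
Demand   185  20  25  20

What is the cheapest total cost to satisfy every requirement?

A cheapest plan:
  P–A1: 50 × 2 = 100
  Q–A1: 20 × 14 = 280
  Q–A2: 20 × 6 = 120
  Q–A3: 25 × 6 = 150
  Q–A4: 20 × 10 = 200
  R–A1: 75 × 11 = 825
  S–A1: 40 × 3 = 120
Total = 100 + 280 + 120 + 150 + 200 + 825 + 120 = 1795.

1795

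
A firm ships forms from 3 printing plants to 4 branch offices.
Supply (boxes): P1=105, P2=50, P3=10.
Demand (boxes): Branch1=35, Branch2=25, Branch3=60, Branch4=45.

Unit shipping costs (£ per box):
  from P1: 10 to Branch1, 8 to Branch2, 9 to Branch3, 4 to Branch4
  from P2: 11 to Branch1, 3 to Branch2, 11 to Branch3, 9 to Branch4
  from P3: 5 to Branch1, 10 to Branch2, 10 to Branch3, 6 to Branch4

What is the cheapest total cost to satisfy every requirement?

One minimum-cost allocation:
  P1->Branch3: 60 × £9 = £540
  P1->Branch4: 45 × £4 = £180
  P2->Branch1: 25 × £11 = £275
  P2->Branch2: 25 × £3 = £75
  P3->Branch1: 10 × £5 = £50
Total = 540 + 180 + 275 + 75 + 50 = £1120.

1120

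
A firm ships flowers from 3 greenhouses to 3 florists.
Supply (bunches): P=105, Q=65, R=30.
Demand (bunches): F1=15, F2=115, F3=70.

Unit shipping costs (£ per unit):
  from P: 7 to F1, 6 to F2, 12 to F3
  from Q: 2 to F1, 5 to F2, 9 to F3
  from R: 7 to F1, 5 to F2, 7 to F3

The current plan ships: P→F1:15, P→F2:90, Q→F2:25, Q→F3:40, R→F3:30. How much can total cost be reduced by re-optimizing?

60

Current plan cost = 15·7 + 90·6 + 25·5 + 40·9 + 30·7 = £1340.
Optimal plan:
  P->F2: 105 bunches
  Q->F1: 15 bunches
  Q->F2: 10 bunches
  Q->F3: 40 bunches
  R->F3: 30 bunches
Optimal cost = £1280.
Saving = 1340 − 1280 = £60.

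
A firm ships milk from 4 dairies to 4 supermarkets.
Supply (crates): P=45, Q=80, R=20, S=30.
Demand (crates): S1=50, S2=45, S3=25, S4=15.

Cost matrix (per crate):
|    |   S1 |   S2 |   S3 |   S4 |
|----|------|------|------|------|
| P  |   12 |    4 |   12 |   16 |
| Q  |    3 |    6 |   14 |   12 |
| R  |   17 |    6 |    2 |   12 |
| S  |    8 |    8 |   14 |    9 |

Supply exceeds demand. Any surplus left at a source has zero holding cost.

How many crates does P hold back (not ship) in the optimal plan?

0

An optimal plan:
  P–S2: 45 × 4 = 180
  Q–S1: 50 × 3 = 150
  R–S3: 20 × 2 = 40
  S–S3: 5 × 14 = 70
  S–S4: 15 × 9 = 135
Total cost = 575.
P ships 45 of its 45, leaving 0.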